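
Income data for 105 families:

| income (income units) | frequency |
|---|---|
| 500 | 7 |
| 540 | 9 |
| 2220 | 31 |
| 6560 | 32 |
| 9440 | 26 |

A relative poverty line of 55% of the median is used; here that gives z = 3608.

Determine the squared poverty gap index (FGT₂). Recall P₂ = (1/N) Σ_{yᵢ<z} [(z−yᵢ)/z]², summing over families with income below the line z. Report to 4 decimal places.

0.1551

Poor units: 7×500, 9×540, 31×2220 (q = 47 of N = 105).
Gap ratios (z−y)/z: (3608−500)/3608 = 0.8614 (×7); (3608−540)/3608 = 0.8503 (×9); (3608−2220)/3608 = 0.3847 (×31).
Squared: 0.7420 (×7); 0.7231 (×9); 0.1480 (×31).
Sum = 16.289722; P₂ = 16.289722 / 105 = 0.1551.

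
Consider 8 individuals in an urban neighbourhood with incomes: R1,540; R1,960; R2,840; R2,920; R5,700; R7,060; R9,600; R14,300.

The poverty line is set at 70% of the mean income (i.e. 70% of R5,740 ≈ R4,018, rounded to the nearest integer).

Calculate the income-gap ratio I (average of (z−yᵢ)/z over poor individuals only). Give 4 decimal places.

Incomes under z: R1,540, R1,960, R2,840, R2,920 (q = 4 of N = 8).
Shortfall ratios (z−y)/z: 0.6167, 0.5122, 0.2932, 0.2733; sum = 1.695371.
The income-gap ratio divides by q (the poor only): 1.695371 / 4 = 0.4238.

0.4238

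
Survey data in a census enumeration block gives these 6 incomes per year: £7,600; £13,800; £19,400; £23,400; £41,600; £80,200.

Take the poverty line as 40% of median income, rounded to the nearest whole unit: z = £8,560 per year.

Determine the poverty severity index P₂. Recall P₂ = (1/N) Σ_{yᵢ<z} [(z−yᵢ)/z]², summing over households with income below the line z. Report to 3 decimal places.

0.002

Below the line: £7,600 (q = 1 of N = 6).
Relative gaps: (8560−7600)/8560 = 0.1121.
Squared: 0.0126.
Sum = 0.012578; P₂ = 0.012578 / 6 = 0.002.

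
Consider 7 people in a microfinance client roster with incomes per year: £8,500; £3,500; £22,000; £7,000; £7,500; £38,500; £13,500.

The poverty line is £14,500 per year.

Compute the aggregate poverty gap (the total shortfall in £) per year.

£32,500

Below z: £3,500, £7,000, £7,500, £8,500, £13,500 (q = 5 of N = 7).
Individual gaps: 14500−3500 = 11000; 14500−7000 = 7500; 14500−7500 = 7000; 14500−8500 = 6000; 14500−13500 = 1000.
Aggregate gap = £32,500.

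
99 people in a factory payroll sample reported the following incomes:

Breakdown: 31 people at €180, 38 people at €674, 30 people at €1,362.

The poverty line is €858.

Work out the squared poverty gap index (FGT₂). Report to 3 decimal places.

0.213

Poor units: 31×€180, 38×€674 (q = 69 of N = 99).
Shortfall ratios: (858−180)/858 = 0.7902 (×31); (858−674)/858 = 0.2145 (×38).
Squared: 0.6244 (×31); 0.0460 (×38).
Sum = 21.104987; P₂ = 21.104987 / 99 = 0.213.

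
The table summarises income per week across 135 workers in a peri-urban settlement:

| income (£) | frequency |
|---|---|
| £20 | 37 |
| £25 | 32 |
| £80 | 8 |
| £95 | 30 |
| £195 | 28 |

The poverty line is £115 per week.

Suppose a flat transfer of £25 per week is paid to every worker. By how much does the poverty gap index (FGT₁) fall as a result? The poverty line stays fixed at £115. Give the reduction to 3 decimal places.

0.163

Before: below the line — 37×£20, 32×£25, 8×£80, 30×£95; poverty gap index (FGT₁) = 0.46860.
After the £25 transfer: below the line — 37×£45, 32×£50, 8×£105; poverty gap index (FGT₁) = 0.30596.
Reduction = 0.46860 − 0.30596 = 0.163.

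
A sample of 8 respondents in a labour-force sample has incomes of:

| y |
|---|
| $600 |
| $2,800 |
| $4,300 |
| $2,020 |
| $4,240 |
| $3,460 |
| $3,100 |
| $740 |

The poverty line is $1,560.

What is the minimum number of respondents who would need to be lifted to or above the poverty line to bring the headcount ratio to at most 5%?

Currently q = 2 of N = 8 are below the line (H = 0.250).
A headcount ratio of at most 5% allows at most ⌊0.05 × 8⌋ = 0 poor respondents.
So at least 2 − 0 = 2 must be lifted.

2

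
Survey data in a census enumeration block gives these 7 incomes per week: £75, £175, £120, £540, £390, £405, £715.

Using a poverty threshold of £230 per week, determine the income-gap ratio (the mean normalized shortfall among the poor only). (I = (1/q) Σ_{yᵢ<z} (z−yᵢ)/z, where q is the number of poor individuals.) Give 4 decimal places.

Below the line: £75, £120, £175 (q = 3 of N = 7).
Relative gaps: 0.6739, 0.4783, 0.2391; sum = 1.391304.
The income-gap ratio divides by q (the poor only): 1.391304 / 3 = 0.4638.

0.4638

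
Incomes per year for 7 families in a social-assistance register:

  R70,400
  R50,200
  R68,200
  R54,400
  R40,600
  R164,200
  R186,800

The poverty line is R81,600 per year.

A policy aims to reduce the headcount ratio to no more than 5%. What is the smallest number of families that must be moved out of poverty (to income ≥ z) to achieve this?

Currently q = 5 of N = 7 are below the line (H = 0.714).
A headcount ratio of at most 5% allows at most ⌊0.05 × 7⌋ = 0 poor families.
So at least 5 − 0 = 5 must be lifted.

5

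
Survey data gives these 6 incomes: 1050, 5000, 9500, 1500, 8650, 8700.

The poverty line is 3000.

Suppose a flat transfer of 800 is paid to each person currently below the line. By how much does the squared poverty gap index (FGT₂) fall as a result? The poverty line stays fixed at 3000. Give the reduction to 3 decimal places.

Before: below the line — 1050, 1500; squared poverty gap index (FGT₂) = 0.11208.
After the 800 transfer: below the line — 1850, 2300; squared poverty gap index (FGT₂) = 0.03356.
Reduction = 0.11208 − 0.03356 = 0.079.

0.079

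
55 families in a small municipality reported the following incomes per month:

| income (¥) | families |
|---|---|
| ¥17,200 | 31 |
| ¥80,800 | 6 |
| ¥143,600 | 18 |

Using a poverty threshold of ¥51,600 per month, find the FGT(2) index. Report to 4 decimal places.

0.2505

Below z: 31×¥17,200 (q = 31 of N = 55).
Relative gaps: (51600−17200)/51600 = 0.6667 (×31).
Squared: 0.4444 (×31).
Sum = 13.777778; P₂ = 13.777778 / 55 = 0.2505.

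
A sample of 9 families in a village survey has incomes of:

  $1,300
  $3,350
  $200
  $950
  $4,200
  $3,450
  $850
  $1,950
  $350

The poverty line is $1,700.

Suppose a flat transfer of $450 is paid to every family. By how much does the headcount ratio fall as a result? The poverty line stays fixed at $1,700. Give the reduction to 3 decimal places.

Before: below the line — $200, $350, $850, $950, $1,300; headcount ratio = 0.55556.
After the $450 transfer: below the line — $650, $800, $1,300, $1,400; headcount ratio = 0.44444.
Reduction = 0.55556 − 0.44444 = 0.111.

0.111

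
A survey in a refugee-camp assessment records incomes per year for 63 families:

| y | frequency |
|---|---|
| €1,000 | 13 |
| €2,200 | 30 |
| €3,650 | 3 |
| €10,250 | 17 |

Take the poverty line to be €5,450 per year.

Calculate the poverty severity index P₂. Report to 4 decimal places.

Below z: 13×€1,000, 30×€2,200, 3×€3,650 (q = 46 of N = 63).
Shortfall ratios: (5450−1000)/5450 = 0.8165 (×13); (5450−2200)/5450 = 0.5963 (×30); (5450−3650)/5450 = 0.3303 (×3).
Squared: 0.6667 (×13); 0.3556 (×30); 0.1091 (×3).
Sum = 19.662570; P₂ = 19.662570 / 63 = 0.3121.

0.3121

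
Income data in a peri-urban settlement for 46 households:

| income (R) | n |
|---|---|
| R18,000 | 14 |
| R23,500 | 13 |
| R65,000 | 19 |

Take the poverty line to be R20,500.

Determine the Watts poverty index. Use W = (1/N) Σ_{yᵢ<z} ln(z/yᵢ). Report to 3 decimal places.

Below z: 14×R18,000 (q = 14 of N = 46).
Log shortfalls: ln(20500/18000) = 0.1301 (×14).
W = 1.820744 / 46 = 0.040.

0.040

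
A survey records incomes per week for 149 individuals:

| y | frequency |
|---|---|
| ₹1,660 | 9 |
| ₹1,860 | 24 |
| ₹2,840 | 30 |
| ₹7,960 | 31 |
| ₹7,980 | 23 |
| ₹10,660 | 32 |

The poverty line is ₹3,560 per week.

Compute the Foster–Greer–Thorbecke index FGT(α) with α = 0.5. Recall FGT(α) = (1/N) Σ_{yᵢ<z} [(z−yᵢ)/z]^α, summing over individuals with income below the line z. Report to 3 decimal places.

Incomes under z: 9×₹1,660, 24×₹1,860, 30×₹2,840 (q = 63 of N = 149).
Gap ratios (z−y)/z: (3560−1660)/3560 = 0.5337 (×9); (3560−1860)/3560 = 0.4775 (×24); (3560−2840)/3560 = 0.2022 (×30).
Raised to α = 0.5: 0.73055 (×9); 0.69103 (×24); 0.44972 (×30).
Sum = 36.651366; FGT(0.5) = 36.651366 / 149 = 0.246.

0.246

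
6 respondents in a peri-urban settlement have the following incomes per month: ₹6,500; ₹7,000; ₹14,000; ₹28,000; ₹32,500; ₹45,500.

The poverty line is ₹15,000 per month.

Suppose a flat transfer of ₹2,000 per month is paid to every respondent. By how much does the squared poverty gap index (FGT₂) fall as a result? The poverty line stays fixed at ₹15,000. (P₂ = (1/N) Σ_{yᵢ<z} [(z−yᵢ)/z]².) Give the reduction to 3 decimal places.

0.044

Before: below the line — ₹6,500, ₹7,000, ₹14,000; squared poverty gap index (FGT₂) = 0.10167.
After the ₹2,000 transfer: below the line — ₹8,500, ₹9,000; squared poverty gap index (FGT₂) = 0.05796.
Reduction = 0.10167 − 0.05796 = 0.044.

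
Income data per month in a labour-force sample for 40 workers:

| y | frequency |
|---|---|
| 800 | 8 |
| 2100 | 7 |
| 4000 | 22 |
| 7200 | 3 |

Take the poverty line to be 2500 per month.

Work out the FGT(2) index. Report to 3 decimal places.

Poor units: 8×800, 7×2100 (q = 15 of N = 40).
Normalized shortfalls: (2500−800)/2500 = 0.6800 (×8); (2500−2100)/2500 = 0.1600 (×7).
Squared: 0.4624 (×8); 0.0256 (×7).
Sum = 3.878400; P₂ = 3.878400 / 40 = 0.097.

0.097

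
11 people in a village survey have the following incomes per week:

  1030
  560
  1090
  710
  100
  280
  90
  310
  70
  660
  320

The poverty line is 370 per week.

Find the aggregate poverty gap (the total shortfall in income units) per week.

Below the line: 70, 90, 100, 280, 310, 320 (q = 6 of N = 11).
Individual gaps: 370−70 = 300; 370−90 = 280; 370−100 = 270; 370−280 = 90; 370−310 = 60; 370−320 = 50.
Aggregate gap = 1050.

1050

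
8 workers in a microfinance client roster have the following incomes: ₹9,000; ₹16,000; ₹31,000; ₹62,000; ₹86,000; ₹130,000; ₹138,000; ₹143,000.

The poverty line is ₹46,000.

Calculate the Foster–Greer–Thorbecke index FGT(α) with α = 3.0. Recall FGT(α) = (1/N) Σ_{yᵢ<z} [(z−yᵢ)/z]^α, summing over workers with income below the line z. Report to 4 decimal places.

Below the line: ₹9,000, ₹16,000, ₹31,000 (q = 3 of N = 8).
Normalized shortfalls: (46000−9000)/46000 = 0.8043; (46000−16000)/46000 = 0.6522; (46000−31000)/46000 = 0.3261.
Raised to α = 3.0: 0.52039; 0.27739; 0.03467.
Sum = 0.832457; FGT(3.0) = 0.832457 / 8 = 0.1041.

0.1041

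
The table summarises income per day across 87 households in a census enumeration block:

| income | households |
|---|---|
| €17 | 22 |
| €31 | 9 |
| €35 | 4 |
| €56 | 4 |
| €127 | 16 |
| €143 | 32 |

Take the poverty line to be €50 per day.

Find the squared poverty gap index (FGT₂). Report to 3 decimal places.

0.129

Poor units: 22×€17, 9×€31, 4×€35 (q = 35 of N = 87).
Shortfall ratios: (50−17)/50 = 0.6600 (×22); (50−31)/50 = 0.3800 (×9); (50−35)/50 = 0.3000 (×4).
Squared: 0.4356 (×22); 0.1444 (×9); 0.0900 (×4).
Sum = 11.242800; P₂ = 11.242800 / 87 = 0.129.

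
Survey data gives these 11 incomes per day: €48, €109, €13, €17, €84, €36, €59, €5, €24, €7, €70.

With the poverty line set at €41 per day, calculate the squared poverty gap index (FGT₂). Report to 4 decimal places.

Below the line: €5, €7, €13, €17, €24, €36 (q = 6 of N = 11).
Normalized shortfalls: (41−5)/41 = 0.8780; (41−7)/41 = 0.8293; (41−13)/41 = 0.6829; (41−17)/41 = 0.5854; (41−24)/41 = 0.4146; (41−36)/41 = 0.1220.
Squared: 0.7710; 0.6877; 0.4664; 0.3427; 0.1719; 0.0149.
Sum = 2.454491; P₂ = 2.454491 / 11 = 0.2231.

0.2231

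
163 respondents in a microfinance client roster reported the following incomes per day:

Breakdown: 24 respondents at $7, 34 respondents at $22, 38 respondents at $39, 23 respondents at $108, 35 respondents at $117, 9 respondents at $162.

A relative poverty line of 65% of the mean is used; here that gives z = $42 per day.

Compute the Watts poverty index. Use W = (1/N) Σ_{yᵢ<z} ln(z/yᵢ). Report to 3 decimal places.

Incomes under z: 24×$7, 34×$22, 38×$39 (q = 96 of N = 163).
Log shortfalls: ln(42/7) = 1.7918 (×24); ln(42/22) = 0.6466 (×34); ln(42/39) = 0.0741 (×38).
W = 67.803654 / 163 = 0.416.

0.416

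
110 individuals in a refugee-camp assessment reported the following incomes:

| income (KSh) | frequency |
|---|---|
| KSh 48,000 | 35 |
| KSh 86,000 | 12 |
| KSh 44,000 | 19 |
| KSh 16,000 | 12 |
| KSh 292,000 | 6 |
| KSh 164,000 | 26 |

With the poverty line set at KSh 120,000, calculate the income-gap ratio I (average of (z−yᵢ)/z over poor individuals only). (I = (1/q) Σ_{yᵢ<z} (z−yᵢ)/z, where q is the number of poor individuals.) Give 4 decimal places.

0.6004

Incomes under z: 12×KSh 16,000, 19×KSh 44,000, 35×KSh 48,000, 12×KSh 86,000 (q = 78 of N = 110).
Relative gaps: 0.8667 (×12), 0.6333 (×19), 0.6000 (×35), 0.2833 (×12); sum = 46.833333.
I averages over the q = 78 poor units only: 46.833333 / 78 = 0.6004.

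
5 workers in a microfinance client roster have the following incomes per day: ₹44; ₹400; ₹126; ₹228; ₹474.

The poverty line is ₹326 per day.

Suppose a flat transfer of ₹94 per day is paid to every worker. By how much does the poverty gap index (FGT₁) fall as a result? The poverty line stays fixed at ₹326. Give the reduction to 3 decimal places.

0.173

Before: below the line — ₹44, ₹126, ₹228; poverty gap index (FGT₁) = 0.35583.
After the ₹94 transfer: below the line — ₹138, ₹220, ₹322; poverty gap index (FGT₁) = 0.18282.
Reduction = 0.35583 − 0.18282 = 0.173.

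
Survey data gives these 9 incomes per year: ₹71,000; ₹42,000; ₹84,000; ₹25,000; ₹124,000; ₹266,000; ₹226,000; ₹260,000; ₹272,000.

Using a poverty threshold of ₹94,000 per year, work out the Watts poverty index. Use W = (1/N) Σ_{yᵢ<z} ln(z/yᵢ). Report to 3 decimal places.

Incomes under z: ₹25,000, ₹42,000, ₹71,000, ₹84,000 (q = 4 of N = 9).
ln(z/y) terms: ln(94000/25000) = 1.3244; ln(94000/42000) = 0.8056; ln(94000/71000) = 0.2806; ln(94000/84000) = 0.1125.
W = 2.523137 / 9 = 0.280.

0.280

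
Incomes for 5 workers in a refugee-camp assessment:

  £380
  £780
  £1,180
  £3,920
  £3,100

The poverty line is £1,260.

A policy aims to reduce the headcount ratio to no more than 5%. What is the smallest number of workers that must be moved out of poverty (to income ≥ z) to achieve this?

3 of the 5 workers are poor, so H = 3/5 = 0.600.
A headcount ratio of at most 5% allows at most ⌊0.05 × 5⌋ = 0 poor workers.
So at least 3 − 0 = 3 must be lifted.

3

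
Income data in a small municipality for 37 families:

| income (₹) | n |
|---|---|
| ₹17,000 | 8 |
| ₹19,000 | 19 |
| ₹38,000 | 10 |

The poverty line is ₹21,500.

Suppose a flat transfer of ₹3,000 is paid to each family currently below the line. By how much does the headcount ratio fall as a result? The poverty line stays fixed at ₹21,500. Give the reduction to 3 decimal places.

Before: below the line — 8×₹17,000, 19×₹19,000; headcount ratio = 0.72973.
After the ₹3,000 transfer: below the line — 8×₹20,000; headcount ratio = 0.21622.
Reduction = 0.72973 − 0.21622 = 0.514.

0.514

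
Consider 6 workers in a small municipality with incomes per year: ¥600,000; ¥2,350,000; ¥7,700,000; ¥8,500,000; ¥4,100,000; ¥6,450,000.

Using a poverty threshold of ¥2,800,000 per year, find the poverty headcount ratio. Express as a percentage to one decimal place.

33.3%

2 of the 6 workers have income below ¥2,800,000.
H = 2/6 = 33.3%.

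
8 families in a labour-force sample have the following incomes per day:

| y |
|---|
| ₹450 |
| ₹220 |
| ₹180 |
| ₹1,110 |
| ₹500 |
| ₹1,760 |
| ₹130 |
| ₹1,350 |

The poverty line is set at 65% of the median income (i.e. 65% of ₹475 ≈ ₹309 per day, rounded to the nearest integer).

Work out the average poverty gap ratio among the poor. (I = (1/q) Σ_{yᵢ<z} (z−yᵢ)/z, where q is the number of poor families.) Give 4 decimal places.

Below the line: ₹130, ₹180, ₹220 (q = 3 of N = 8).
Relative gaps: 0.5793, 0.4175, 0.2880; sum = 1.284790.
The income-gap ratio divides by q (the poor only): 1.284790 / 3 = 0.4283.

0.4283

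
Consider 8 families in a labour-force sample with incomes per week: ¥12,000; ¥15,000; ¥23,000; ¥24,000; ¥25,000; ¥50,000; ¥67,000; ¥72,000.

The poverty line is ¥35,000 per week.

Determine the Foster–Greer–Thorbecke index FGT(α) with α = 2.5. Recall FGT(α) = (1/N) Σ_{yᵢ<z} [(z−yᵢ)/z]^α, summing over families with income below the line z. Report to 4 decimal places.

0.0956

Incomes under z: ¥12,000, ¥15,000, ¥23,000, ¥24,000, ¥25,000 (q = 5 of N = 8).
Relative gaps: (35000−12000)/35000 = 0.6571; (35000−15000)/35000 = 0.5714; (35000−23000)/35000 = 0.3429; (35000−24000)/35000 = 0.3143; (35000−25000)/35000 = 0.2857.
Raised to α = 2.5: 0.35007; 0.24683; 0.06883; 0.05537; 0.04363.
Sum = 0.764740; FGT(2.5) = 0.764740 / 8 = 0.0956.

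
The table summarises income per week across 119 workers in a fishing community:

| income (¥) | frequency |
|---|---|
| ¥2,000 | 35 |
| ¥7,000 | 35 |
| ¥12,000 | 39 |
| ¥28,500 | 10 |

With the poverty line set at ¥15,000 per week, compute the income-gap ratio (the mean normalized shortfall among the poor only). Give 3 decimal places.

0.521

Below the line: 35×¥2,000, 35×¥7,000, 39×¥12,000 (q = 109 of N = 119).
Relative gaps: 0.8667 (×35), 0.5333 (×35), 0.2000 (×39); sum = 56.800000.
The income-gap ratio divides by q (the poor only): 56.800000 / 109 = 0.521.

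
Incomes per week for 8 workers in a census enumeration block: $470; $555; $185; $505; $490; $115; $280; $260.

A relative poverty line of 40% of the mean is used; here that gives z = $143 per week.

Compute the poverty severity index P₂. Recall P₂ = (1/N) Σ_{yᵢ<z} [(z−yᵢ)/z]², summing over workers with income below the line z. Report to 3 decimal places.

Below z: $115 (q = 1 of N = 8).
Shortfall ratios: (143−115)/143 = 0.1958.
Squared: 0.0383.
Sum = 0.038339; P₂ = 0.038339 / 8 = 0.005.

0.005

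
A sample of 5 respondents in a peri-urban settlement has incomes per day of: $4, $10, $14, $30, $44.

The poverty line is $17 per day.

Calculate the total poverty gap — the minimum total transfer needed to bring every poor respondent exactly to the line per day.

Below z: $4, $10, $14 (q = 3 of N = 5).
Individual gaps: 17−4 = 13; 17−10 = 7; 17−14 = 3.
Aggregate gap = $23.

$23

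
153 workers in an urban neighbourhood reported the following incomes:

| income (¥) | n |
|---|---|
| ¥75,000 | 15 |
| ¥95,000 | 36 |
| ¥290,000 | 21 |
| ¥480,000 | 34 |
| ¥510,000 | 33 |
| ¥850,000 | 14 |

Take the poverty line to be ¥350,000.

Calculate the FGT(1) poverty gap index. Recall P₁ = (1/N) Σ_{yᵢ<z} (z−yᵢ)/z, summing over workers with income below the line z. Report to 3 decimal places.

Below z: 15×¥75,000, 36×¥95,000, 21×¥290,000 (q = 72 of N = 153).
Relative gaps: (350000−75000)/350000 = 0.7857 (×15); (350000−95000)/350000 = 0.7286 (×36); (350000−290000)/350000 = 0.1714 (×21).
Sum of shortfalls = 41.614286; P₁ averages over all N: 41.614286 / 153 = 0.272.

0.272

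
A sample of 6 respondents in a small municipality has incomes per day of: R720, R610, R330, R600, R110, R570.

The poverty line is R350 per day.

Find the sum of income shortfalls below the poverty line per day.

R260

Incomes under z: R110, R330 (q = 2 of N = 6).
Individual gaps: 350−110 = 240; 350−330 = 20.
Aggregate gap = R260.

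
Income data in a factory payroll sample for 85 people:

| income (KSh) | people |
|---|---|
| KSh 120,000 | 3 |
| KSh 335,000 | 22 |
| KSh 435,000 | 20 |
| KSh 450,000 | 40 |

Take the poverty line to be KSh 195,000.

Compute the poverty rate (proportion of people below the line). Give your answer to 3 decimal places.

0.035

3 of the 85 people have income below KSh 195,000.
H = 3/85 = 0.035.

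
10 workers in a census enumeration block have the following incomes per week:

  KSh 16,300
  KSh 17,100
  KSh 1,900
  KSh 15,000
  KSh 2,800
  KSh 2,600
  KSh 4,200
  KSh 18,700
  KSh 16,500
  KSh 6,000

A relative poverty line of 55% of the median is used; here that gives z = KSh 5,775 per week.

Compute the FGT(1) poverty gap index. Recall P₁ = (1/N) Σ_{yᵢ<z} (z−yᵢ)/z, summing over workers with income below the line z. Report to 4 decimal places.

0.2009

Below z: KSh 1,900, KSh 2,600, KSh 2,800, KSh 4,200 (q = 4 of N = 10).
Gap ratios (z−y)/z: (5775−1900)/5775 = 0.6710; (5775−2600)/5775 = 0.5498; (5775−2800)/5775 = 0.5152; (5775−4200)/5775 = 0.2727.
Sum of shortfalls = 2.008658; P₁ averages over all N: 2.008658 / 10 = 0.2009.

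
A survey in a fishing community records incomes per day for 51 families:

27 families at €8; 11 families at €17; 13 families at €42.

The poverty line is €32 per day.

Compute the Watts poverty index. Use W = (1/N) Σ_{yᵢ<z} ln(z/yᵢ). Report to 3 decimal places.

Below the line: 27×€8, 11×€17 (q = 38 of N = 51).
Log gaps: ln(32/8) = 1.3863 (×27); ln(32/17) = 0.6325 (×11).
W = 44.387696 / 51 = 0.870.

0.870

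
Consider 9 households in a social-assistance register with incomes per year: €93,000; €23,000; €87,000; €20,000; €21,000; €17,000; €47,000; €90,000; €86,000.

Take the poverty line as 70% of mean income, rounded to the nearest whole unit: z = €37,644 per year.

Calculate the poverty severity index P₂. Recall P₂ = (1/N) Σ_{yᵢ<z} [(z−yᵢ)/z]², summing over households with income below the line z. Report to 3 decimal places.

Below the line: €17,000, €20,000, €21,000, €23,000 (q = 4 of N = 9).
Shortfall ratios: (37644−17000)/37644 = 0.5484; (37644−20000)/37644 = 0.4687; (37644−21000)/37644 = 0.4421; (37644−23000)/37644 = 0.3890.
Squared: 0.3007; 0.2197; 0.1955; 0.1513.
Sum = 0.867250; P₂ = 0.867250 / 9 = 0.096.

0.096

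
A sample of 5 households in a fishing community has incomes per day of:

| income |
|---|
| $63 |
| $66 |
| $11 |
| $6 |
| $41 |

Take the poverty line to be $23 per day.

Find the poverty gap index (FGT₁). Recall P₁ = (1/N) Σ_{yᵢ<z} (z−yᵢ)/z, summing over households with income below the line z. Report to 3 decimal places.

Incomes under z: $6, $11 (q = 2 of N = 5).
Gap ratios (z−y)/z: (23−6)/23 = 0.7391; (23−11)/23 = 0.5217.
Sum of shortfalls = 1.260870; P₁ averages over all N: 1.260870 / 5 = 0.252.

0.252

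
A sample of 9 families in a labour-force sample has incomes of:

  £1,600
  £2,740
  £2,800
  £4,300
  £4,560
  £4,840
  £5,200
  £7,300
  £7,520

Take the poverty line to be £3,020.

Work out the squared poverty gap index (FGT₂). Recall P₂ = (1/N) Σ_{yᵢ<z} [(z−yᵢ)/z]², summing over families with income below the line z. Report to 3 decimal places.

0.026

Below the line: £1,600, £2,740, £2,800 (q = 3 of N = 9).
Gap ratios (z−y)/z: (3020−1600)/3020 = 0.4702; (3020−2740)/3020 = 0.0927; (3020−2800)/3020 = 0.0728.
Squared: 0.2211; 0.0086; 0.0053.
Sum = 0.234990; P₂ = 0.234990 / 9 = 0.026.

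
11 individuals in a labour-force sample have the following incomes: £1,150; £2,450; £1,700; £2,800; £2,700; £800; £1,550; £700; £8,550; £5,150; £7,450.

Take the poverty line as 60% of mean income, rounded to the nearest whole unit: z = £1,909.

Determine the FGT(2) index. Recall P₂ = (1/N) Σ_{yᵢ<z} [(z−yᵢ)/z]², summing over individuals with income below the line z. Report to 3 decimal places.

0.086

Incomes under z: £700, £800, £1,150, £1,550, £1,700 (q = 5 of N = 11).
Shortfall ratios: (1909−700)/1909 = 0.6333; (1909−800)/1909 = 0.5809; (1909−1150)/1909 = 0.3976; (1909−1550)/1909 = 0.1881; (1909−1700)/1909 = 0.1095.
Squared: 0.4011; 0.3375; 0.1581; 0.0354; 0.0120.
Sum = 0.944001; P₂ = 0.944001 / 11 = 0.086.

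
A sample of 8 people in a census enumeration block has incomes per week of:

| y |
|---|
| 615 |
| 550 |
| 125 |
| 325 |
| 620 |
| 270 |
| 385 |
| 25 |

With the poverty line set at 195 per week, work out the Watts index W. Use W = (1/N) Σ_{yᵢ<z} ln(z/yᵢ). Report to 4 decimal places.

0.3124

Poor units: 25, 125 (q = 2 of N = 8).
ln(z/y) terms: ln(195/25) = 2.0541; ln(195/125) = 0.4447.
W = 2.498810 / 8 = 0.3124.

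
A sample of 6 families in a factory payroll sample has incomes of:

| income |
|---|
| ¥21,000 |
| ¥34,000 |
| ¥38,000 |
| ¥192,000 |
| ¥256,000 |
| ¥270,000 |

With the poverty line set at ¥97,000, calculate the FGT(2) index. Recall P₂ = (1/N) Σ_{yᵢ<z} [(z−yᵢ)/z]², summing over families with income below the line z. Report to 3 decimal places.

0.234

Poor units: ¥21,000, ¥34,000, ¥38,000 (q = 3 of N = 6).
Shortfall ratios: (97000−21000)/97000 = 0.7835; (97000−34000)/97000 = 0.6495; (97000−38000)/97000 = 0.6082.
Squared: 0.6139; 0.4218; 0.3700.
Sum = 1.405675; P₂ = 1.405675 / 6 = 0.234.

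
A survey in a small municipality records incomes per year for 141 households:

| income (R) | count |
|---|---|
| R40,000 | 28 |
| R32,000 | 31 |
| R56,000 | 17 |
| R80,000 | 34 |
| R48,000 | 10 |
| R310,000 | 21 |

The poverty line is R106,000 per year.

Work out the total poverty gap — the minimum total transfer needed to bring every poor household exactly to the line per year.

R6,456,000

Poor units: 31×R32,000, 28×R40,000, 10×R48,000, 17×R56,000, 34×R80,000 (q = 120 of N = 141).
Individual gaps: 31×(106000−32000) = 2294000; 28×(106000−40000) = 1848000; 10×(106000−48000) = 580000; 17×(106000−56000) = 850000; 34×(106000−80000) = 884000.
Aggregate gap = R6,456,000.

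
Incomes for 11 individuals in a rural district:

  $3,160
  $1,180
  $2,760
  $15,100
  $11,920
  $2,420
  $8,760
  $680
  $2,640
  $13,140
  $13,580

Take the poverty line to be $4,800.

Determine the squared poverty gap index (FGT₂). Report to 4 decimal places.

0.1865

Incomes under z: $680, $1,180, $2,420, $2,640, $2,760, $3,160 (q = 6 of N = 11).
Shortfall ratios: (4800−680)/4800 = 0.8583; (4800−1180)/4800 = 0.7542; (4800−2420)/4800 = 0.4958; (4800−2640)/4800 = 0.4500; (4800−2760)/4800 = 0.4250; (4800−3160)/4800 = 0.3417.
Squared: 0.7367; 0.5688; 0.2459; 0.2025; 0.1806; 0.1167.
Sum = 2.051215; P₂ = 2.051215 / 11 = 0.1865.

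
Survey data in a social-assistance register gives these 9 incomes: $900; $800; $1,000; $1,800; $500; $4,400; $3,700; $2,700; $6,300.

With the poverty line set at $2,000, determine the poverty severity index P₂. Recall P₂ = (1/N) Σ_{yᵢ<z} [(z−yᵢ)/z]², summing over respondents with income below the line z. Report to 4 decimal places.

0.1650

Below the line: $500, $800, $900, $1,000, $1,800 (q = 5 of N = 9).
Shortfall ratios: (2000−500)/2000 = 0.7500; (2000−800)/2000 = 0.6000; (2000−900)/2000 = 0.5500; (2000−1000)/2000 = 0.5000; (2000−1800)/2000 = 0.1000.
Squared: 0.5625; 0.3600; 0.3025; 0.2500; 0.0100.
Sum = 1.485000; P₂ = 1.485000 / 9 = 0.1650.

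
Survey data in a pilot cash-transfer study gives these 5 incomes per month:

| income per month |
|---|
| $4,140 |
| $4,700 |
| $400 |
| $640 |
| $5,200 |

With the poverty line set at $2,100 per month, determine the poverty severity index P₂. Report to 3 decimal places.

0.228

Poor units: $400, $640 (q = 2 of N = 5).
Shortfall ratios: (2100−400)/2100 = 0.8095; (2100−640)/2100 = 0.6952.
Squared: 0.6553; 0.4834.
Sum = 1.138685; P₂ = 1.138685 / 5 = 0.228.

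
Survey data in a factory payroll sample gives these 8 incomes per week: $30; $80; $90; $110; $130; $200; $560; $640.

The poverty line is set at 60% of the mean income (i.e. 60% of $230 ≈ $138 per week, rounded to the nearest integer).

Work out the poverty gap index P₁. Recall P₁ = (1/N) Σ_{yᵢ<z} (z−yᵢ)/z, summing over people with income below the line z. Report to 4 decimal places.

Below the line: $30, $80, $90, $110, $130 (q = 5 of N = 8).
Relative gaps: (138−30)/138 = 0.7826; (138−80)/138 = 0.4203; (138−90)/138 = 0.3478; (138−110)/138 = 0.2029; (138−130)/138 = 0.0580.
Σ = 1.811594. Dividing by the full population N = 8 gives P₁ = 0.2264.

0.2264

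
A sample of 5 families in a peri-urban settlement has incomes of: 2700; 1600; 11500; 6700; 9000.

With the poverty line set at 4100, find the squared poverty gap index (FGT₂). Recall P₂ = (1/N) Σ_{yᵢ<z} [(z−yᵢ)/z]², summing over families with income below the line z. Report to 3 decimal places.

Incomes under z: 1600, 2700 (q = 2 of N = 5).
Gap ratios (z−y)/z: (4100−1600)/4100 = 0.6098; (4100−2700)/4100 = 0.3415.
Squared: 0.3718; 0.1166.
Sum = 0.488400; P₂ = 0.488400 / 5 = 0.098.

0.098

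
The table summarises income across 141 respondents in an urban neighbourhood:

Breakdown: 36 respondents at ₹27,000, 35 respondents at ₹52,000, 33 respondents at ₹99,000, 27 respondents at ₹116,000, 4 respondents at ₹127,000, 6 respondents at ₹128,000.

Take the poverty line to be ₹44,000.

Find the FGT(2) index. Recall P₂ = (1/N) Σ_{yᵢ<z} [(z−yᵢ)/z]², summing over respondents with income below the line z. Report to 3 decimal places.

Incomes under z: 36×₹27,000 (q = 36 of N = 141).
Relative gaps: (44000−27000)/44000 = 0.3864 (×36).
Squared: 0.1493 (×36).
Sum = 5.373967; P₂ = 5.373967 / 141 = 0.038.

0.038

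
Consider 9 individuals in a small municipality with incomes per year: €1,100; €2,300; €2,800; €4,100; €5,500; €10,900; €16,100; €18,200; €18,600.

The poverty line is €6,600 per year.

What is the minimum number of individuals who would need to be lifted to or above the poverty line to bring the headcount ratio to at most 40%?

Currently q = 5 of N = 9 are below the line (H = 0.556).
A headcount ratio of at most 40% allows at most ⌊0.40 × 9⌋ = 3 poor individuals.
So at least 5 − 3 = 2 must be lifted.

2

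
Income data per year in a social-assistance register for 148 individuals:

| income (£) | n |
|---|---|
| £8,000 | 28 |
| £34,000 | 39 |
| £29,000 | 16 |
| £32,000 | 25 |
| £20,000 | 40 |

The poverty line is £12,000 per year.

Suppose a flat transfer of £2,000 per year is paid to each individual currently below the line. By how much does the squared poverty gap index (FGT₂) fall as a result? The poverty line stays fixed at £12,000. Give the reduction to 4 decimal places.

Before: below the line — 28×£8,000; squared poverty gap index (FGT₂) = 0.021021.
After the £2,000 transfer: below the line — 28×£10,000; squared poverty gap index (FGT₂) = 0.005255.
Reduction = 0.021021 − 0.005255 = 0.0158.

0.0158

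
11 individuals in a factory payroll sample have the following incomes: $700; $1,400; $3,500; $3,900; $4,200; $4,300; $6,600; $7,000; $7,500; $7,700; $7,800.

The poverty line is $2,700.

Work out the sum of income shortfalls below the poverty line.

$3,300

Poor units: $700, $1,400 (q = 2 of N = 11).
Individual gaps: 2700−700 = 2000; 2700−1400 = 1300.
Aggregate gap = $3,300.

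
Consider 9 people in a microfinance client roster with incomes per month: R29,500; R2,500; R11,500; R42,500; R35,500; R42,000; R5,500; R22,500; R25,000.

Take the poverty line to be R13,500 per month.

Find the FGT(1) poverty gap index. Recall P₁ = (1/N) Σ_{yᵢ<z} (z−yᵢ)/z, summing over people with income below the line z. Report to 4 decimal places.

0.1728

Below z: R2,500, R5,500, R11,500 (q = 3 of N = 9).
Gap ratios (z−y)/z: (13500−2500)/13500 = 0.8148; (13500−5500)/13500 = 0.5926; (13500−11500)/13500 = 0.1481.
Sum of shortfalls = 1.555556; P₁ averages over all N: 1.555556 / 9 = 0.1728.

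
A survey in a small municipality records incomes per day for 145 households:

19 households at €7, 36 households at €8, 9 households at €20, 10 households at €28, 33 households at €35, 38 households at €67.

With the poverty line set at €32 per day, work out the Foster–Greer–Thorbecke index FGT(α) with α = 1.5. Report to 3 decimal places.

0.269

Incomes under z: 19×€7, 36×€8, 9×€20, 10×€28 (q = 74 of N = 145).
Gap ratios (z−y)/z: (32−7)/32 = 0.7812 (×19); (32−8)/32 = 0.7500 (×36); (32−20)/32 = 0.3750 (×9); (32−28)/32 = 0.1250 (×10).
Raised to α = 1.5: 0.69053 (×19); 0.64952 (×36); 0.22964 (×9); 0.04419 (×10).
Sum = 39.011530; FGT(1.5) = 39.011530 / 145 = 0.269.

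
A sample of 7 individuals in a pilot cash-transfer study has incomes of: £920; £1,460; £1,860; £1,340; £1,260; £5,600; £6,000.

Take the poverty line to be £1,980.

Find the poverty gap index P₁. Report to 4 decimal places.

0.2208

Poor units: £920, £1,260, £1,340, £1,460, £1,860 (q = 5 of N = 7).
Gap ratios (z−y)/z: (1980−920)/1980 = 0.5354; (1980−1260)/1980 = 0.3636; (1980−1340)/1980 = 0.3232; (1980−1460)/1980 = 0.2626; (1980−1860)/1980 = 0.0606.
Σ = 1.545455. Dividing by the full population N = 7 gives P₁ = 0.2208.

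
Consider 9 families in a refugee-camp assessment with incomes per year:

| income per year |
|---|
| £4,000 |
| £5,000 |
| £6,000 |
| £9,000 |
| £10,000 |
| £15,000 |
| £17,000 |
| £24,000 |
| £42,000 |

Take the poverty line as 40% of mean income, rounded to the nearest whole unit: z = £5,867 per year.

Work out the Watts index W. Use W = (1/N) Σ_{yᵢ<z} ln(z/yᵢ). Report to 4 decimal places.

0.0603

Poor units: £4,000, £5,000 (q = 2 of N = 9).
ln(z/y) terms: ln(5867/4000) = 0.3830; ln(5867/5000) = 0.1599.
W = 0.542955 / 9 = 0.0603.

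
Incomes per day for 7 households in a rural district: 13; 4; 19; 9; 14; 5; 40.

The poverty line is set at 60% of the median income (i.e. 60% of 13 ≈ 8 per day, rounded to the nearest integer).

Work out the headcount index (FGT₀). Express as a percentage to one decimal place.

28.6%

2 of the 7 households have income below 8.
H = 2/7 = 28.6%.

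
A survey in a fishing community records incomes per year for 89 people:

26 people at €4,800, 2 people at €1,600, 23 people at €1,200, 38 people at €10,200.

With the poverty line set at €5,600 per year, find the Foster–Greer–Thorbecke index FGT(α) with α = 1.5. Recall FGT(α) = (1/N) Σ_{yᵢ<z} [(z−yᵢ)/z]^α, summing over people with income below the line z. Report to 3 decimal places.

0.209

Poor units: 23×€1,200, 2×€1,600, 26×€4,800 (q = 51 of N = 89).
Normalized shortfalls: (5600−1200)/5600 = 0.7857 (×23); (5600−1600)/5600 = 0.7143 (×2); (5600−4800)/5600 = 0.1429 (×26).
Raised to α = 1.5: 0.69646 (×23); 0.60368 (×2); 0.05399 (×26).
Sum = 18.629841; FGT(1.5) = 18.629841 / 89 = 0.209.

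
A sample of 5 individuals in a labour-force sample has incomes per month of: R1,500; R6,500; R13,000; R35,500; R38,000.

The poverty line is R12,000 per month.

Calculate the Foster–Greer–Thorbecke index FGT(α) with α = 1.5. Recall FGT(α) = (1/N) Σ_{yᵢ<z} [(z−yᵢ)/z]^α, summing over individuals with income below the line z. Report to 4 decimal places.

Below z: R1,500, R6,500 (q = 2 of N = 5).
Gap ratios (z−y)/z: (12000−1500)/12000 = 0.8750; (12000−6500)/12000 = 0.4583.
Raised to α = 1.5: 0.81849; 0.31029.
Sum = 1.128781; FGT(1.5) = 1.128781 / 5 = 0.2258.

0.2258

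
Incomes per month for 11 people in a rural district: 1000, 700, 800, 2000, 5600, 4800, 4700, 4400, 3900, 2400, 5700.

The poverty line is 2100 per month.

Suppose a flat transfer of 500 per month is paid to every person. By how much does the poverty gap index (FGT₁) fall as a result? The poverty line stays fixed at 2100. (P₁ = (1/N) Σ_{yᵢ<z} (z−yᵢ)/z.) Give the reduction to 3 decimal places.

0.069

Before: below the line — 700, 800, 1000, 2000; poverty gap index (FGT₁) = 0.16883.
After the 500 transfer: below the line — 1200, 1300, 1500; poverty gap index (FGT₁) = 0.09957.
Reduction = 0.16883 − 0.09957 = 0.069.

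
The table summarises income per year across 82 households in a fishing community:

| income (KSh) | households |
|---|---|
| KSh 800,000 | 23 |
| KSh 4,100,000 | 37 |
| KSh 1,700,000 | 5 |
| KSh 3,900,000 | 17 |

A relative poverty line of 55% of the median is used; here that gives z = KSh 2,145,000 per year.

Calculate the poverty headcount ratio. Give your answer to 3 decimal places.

0.341

28 of the 82 households have income below KSh 2,145,000.
H = 28/82 = 0.341.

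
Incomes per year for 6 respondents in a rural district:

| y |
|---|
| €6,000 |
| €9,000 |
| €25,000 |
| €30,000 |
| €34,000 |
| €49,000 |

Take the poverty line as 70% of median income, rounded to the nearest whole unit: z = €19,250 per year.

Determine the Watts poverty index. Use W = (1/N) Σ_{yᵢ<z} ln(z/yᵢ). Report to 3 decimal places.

0.321

Below z: €6,000, €9,000 (q = 2 of N = 6).
ln(z/y) terms: ln(19250/6000) = 1.1658; ln(19250/9000) = 0.7603.
W = 1.926038 / 6 = 0.321.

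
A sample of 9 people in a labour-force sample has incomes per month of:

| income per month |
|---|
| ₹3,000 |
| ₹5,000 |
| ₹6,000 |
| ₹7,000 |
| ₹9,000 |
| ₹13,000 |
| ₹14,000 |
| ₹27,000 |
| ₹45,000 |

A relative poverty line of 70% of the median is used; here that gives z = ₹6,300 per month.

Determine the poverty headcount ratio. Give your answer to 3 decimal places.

3 of the 9 people have income below ₹6,300.
H = 3/9 = 0.333.

0.333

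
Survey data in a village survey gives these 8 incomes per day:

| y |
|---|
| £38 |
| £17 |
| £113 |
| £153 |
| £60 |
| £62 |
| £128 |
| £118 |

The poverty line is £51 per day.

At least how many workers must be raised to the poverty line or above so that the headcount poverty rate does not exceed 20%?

1

Currently q = 2 of N = 8 are below the line (H = 0.250).
A headcount ratio of at most 20% allows at most ⌊0.20 × 8⌋ = 1 poor workers.
So at least 2 − 1 = 1 must be lifted.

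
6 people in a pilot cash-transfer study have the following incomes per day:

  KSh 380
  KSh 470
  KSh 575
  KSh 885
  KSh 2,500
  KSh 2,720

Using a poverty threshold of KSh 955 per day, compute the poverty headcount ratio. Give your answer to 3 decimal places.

0.667

4 of the 6 people have income below KSh 955.
H = 4/6 = 0.667.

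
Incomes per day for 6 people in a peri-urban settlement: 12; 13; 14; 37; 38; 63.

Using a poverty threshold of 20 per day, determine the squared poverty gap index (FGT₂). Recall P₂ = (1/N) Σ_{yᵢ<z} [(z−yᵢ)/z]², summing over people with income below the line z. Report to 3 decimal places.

0.062

Incomes under z: 12, 13, 14 (q = 3 of N = 6).
Relative gaps: (20−12)/20 = 0.4000; (20−13)/20 = 0.3500; (20−14)/20 = 0.3000.
Squared: 0.1600; 0.1225; 0.0900.
Sum = 0.372500; P₂ = 0.372500 / 6 = 0.062.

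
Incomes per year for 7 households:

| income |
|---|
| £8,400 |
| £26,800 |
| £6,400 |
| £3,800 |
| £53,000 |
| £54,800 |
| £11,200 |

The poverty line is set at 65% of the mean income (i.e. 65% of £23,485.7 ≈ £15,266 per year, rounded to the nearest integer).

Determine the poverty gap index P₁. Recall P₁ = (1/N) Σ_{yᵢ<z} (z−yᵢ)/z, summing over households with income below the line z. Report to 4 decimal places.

0.2926

Poor units: £3,800, £6,400, £8,400, £11,200 (q = 4 of N = 7).
Gap ratios (z−y)/z: (15266−3800)/15266 = 0.7511; (15266−6400)/15266 = 0.5808; (15266−8400)/15266 = 0.4498; (15266−11200)/15266 = 0.2663.
Σ = 2.047950. Dividing by the full population N = 7 gives P₁ = 0.2926.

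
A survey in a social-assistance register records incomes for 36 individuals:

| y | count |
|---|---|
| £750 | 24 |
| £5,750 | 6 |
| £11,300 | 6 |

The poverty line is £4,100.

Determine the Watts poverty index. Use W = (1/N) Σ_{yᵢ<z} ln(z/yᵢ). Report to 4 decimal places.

Poor units: 24×£750 (q = 24 of N = 36).
ln(z/y) terms: ln(4100/750) = 1.6987 (×24).
W = 40.768057 / 36 = 1.1324.

1.1324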